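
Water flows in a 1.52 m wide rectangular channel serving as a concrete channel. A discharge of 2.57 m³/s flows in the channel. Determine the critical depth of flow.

For a rectangular channel, critical depth y_c = (q²/g)^(1/3) where q = Q/b = 2.57/1.52 = 1.691 m²/s.
So y_c = (1.691²/9.81)^(1/3) = 0.663 m.

y_c = 0.663 m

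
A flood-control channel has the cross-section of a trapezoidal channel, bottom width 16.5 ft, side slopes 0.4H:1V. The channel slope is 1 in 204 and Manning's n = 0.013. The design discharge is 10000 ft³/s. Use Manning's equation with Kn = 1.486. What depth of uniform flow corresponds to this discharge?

Manning's equation rearranged: A R^(2/3) = nQ / (1.486·√S) = 0.013 × 10000 / (1.486 × √0.004902) = 1250.
Try y = 17.8 ft: A R^(2/3) = 1635 — too large.
Try y = 12.3 ft: A R^(2/3) = 882.3 — too small.
Try y = 15.2 ft: A R^(2/3) = 1252 — close enough.

y_n = 15.2 ft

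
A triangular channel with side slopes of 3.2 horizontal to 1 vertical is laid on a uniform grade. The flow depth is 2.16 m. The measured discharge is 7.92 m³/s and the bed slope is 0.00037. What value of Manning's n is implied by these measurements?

For a triangular section with side slope z = 3.2: A = zy² = 3.2×2.16² = 14.93 m²; P = 2y√(1+z²) = 2×2.16×3.353 = 14.48 m.
Hydraulic radius R = A/P = 14.93/14.48 = 1.031 m.
Rearranging Manning's equation: n = (1/Q) A R^(2/3) S^(1/2) = (1/7.92) × 14.93 × 1.031^(2/3) × √0.00037 = 0.037.

n = 0.037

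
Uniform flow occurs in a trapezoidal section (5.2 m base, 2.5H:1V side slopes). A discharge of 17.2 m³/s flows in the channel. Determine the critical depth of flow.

y_c = 0.892 m

At critical depth, Q² T / (g A³) = 1, i.e. A³/T = Q²/g = 17.2²/9.81 = 30.16.
Trying y = 0.612 m: A³/T = 8.459 — low.
Trying y = 0.984 m: A³/T = 42.31 — high.
Trying y = 0.892 m: A³/T = 30.14 — close enough.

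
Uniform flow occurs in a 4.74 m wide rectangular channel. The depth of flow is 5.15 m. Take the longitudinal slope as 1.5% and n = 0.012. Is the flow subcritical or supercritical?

Flow area A = b·y = 4.74 × 5.15 = 24.41 m². Wetted perimeter P = b + 2y = 4.74 + 2×5.15 = 15.04 m.
Hydraulic radius R = A/P = 24.41/15.04 = 1.623 m.
V = (1/n) R^(2/3) √S = (1/0.012) × 1.623^(2/3) × √0.015 = 14.1 m/s. Hydraulic depth D_h = A/T = 24.41/4.74 = 5.15 m.
Froude number Fr = V/√(g·D_h) = 14.1/√(9.81×5.15) = 1.98, which is greater than 1, so the flow is supercritical.

supercritical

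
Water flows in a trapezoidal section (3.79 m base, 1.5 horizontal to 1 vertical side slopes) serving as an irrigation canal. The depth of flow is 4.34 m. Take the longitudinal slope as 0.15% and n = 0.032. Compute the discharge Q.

With bottom width b = 3.79 m and side slope z = 1.5: A = (b + zy)y = (3.79 + 1.5×4.34)×4.34 = 44.7 m²; P = b + 2y√(1+z²) = 3.79 + 2×4.34×1.803 = 19.44 m.
Hydraulic radius R = A/P = 44.7/19.44 = 2.3 m.
Manning's equation: Q = (1/n) A R^(2/3) S^(1/2) = (1/0.032) × 44.7 × 2.3^(2/3) × 0.0015^(1/2) = 94.3 m³/s.

Q = 94.3 m³/s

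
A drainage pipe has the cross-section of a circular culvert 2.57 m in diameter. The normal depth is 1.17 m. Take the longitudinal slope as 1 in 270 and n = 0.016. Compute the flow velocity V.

For a circular section of diameter D = 2.57 m at depth y = 1.17 m, the central angle is θ = 2 arccos(1 − 2y/D) = 2.962 rad. Then A = (D²/8)(θ − sin θ) = 2.299 m² and P = Dθ/2 = 3.807 m.
Hydraulic radius R = A/P = 2.299/3.807 = 0.6038 m.
From Manning's equation, V = (1/n) R^(2/3) S^(1/2) = (1/0.016) × 0.6038^(2/3) × 0.003704^(1/2) = 2.72 m/s.

V = 2.72 m/s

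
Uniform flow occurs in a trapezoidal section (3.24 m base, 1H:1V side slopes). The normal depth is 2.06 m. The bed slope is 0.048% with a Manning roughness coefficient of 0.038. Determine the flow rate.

With bottom width b = 3.24 m and side slope z = 1: A = (b + zy)y = (3.24 + 1×2.06)×2.06 = 10.92 m²; P = b + 2y√(1+z²) = 3.24 + 2×2.06×1.414 = 9.067 m.
Hydraulic radius R = A/P = 10.92/9.067 = 1.204 m.
Manning's equation: Q = (1/n) A R^(2/3) S^(1/2) = (1/0.038) × 10.92 × 1.204^(2/3) × 0.00048^(1/2) = 7.12 m³/s.

Q = 7.12 m³/s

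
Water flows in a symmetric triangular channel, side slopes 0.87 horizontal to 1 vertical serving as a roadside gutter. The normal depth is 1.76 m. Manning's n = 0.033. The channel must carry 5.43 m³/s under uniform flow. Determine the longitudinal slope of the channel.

For a triangular section with side slope z = 0.87: A = zy² = 0.87×1.76² = 2.695 m²; P = 2y√(1+z²) = 2×1.76×1.325 = 4.666 m.
Hydraulic radius R = A/P = 2.695/4.666 = 0.5776 m.
From Manning's equation, S = [nQ / (1 A R^(2/3))]² = [0.033 × 5.43 / (1 × 2.695 × 0.5776^(2/3))]² = 0.00919.

S = 0.00919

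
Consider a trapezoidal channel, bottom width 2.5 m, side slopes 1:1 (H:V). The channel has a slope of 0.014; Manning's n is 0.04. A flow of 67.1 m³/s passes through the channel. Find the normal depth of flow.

y_n = 3.07 m

Manning's equation rearranged: A R^(2/3) = nQ / (1·√S) = 0.04 × 67.1 / (√0.014) = 22.68.
Try y = 3.85 m: A R^(2/3) = 36.52 — high.
Try y = 3.07 m: A R^(2/3) = 22.7 — ≈ 22.68.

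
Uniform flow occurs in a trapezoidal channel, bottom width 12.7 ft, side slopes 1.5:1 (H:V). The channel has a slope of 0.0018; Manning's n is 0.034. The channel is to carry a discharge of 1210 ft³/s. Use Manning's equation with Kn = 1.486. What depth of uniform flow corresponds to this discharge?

Manning's equation rearranged: A R^(2/3) = nQ / (1.486·√S) = 0.034 × 1210 / (1.486 × √0.0018) = 652.5.
Try y = 9.86 ft: A R^(2/3) = 856.5 — too large.
Try y = 6.8 ft: A R^(2/3) = 404.3 — too small.
Try y = 8.64 ft: A R^(2/3) = 653.1 — close enough.

y_n = 8.64 ft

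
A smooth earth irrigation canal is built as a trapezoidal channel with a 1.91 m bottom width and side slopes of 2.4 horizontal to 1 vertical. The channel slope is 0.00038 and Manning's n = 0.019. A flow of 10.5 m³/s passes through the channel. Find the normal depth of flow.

Manning's equation rearranged: A R^(2/3) = nQ / (1·√S) = 0.019 × 10.5 / (√0.00038) = 10.23.
At y = 1.35 m: A R^(2/3) = 5.884 — too small.
At y = 2.03 m: A R^(2/3) = 14.71 — too large.
At y = 1.73 m: A R^(2/3) = 10.22 — matches.

y_n = 1.73 m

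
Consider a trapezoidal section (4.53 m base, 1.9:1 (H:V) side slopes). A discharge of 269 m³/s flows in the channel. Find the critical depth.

y_c = 4.24 m

At critical depth, Q² T / (g A³) = 1, i.e. A³/T = Q²/g = 269²/9.81 = 7376.
At y = 3.01 m: A³/T = 1839 — too small.
At y = 4.59 m: A³/T = 10240 — too large.
At y = 4.24 m: A³/T = 7362 — ≈ 7376.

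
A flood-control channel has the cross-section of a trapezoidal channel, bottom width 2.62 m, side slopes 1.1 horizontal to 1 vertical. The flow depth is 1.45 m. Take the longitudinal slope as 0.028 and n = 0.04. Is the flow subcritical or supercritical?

supercritical

With bottom width b = 2.62 m and side slope z = 1.1: A = (b + zy)y = (2.62 + 1.1×1.45)×1.45 = 6.112 m²; P = b + 2y√(1+z²) = 2.62 + 2×1.45×1.487 = 6.931 m.
Hydraulic radius R = A/P = 6.112/6.931 = 0.8818 m.
V = (1/n) R^(2/3) √S = (1/0.04) × 0.8818^(2/3) × √0.028 = 3.847 m/s. Hydraulic depth D_h = A/T = 6.112/5.81 = 1.052 m.
Froude number Fr = V/√(g·D_h) = 3.847/√(9.81×1.052) = 1.2, which is greater than 1, so the flow is supercritical.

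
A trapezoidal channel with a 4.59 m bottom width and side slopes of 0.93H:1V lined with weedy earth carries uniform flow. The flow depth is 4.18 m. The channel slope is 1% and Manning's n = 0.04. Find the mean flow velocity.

V = 4.25 m/s

With bottom width b = 4.59 m and side slope z = 0.93: A = (b + zy)y = (4.59 + 0.93×4.18)×4.18 = 35.44 m²; P = b + 2y√(1+z²) = 4.59 + 2×4.18×1.366 = 16.01 m.
Hydraulic radius R = A/P = 35.44/16.01 = 2.214 m.
From Manning's equation, V = (1/n) R^(2/3) S^(1/2) = (1/0.04) × 2.214^(2/3) × 0.01^(1/2) = 4.25 m/s.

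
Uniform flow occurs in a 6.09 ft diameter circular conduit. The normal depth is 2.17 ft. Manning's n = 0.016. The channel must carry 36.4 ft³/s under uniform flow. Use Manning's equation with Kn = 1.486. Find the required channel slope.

S = 0.0014

For a circular section of diameter D = 6.09 ft at depth y = 2.17 ft, the central angle is θ = 2 arccos(1 − 2y/D) = 2.559 rad. Then A = (D²/8)(θ − sin θ) = 9.31 ft² and P = Dθ/2 = 7.791 ft.
Hydraulic radius R = A/P = 9.31/7.791 = 1.195 ft.
From Manning's equation, S = [nQ / (1.486 A R^(2/3))]² = [0.016 × 36.4 / (1.486 × 9.31 × 1.195^(2/3))]² = 0.0014.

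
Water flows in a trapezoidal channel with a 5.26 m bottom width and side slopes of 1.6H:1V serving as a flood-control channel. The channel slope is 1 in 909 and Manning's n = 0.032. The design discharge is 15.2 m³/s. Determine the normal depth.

y_n = 1.68 m

Manning's equation rearranged: A R^(2/3) = nQ / (1·√S) = 0.032 × 15.2 / (√0.0011) = 14.66.
Try y = 1.34 m: A R^(2/3) = 9.666 — too small.
Try y = 1.68 m: A R^(2/3) = 14.67 — close enough.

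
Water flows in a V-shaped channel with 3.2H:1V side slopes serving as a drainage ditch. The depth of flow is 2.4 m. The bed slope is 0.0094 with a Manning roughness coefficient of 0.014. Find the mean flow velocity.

For a triangular section with side slope z = 3.2: A = zy² = 3.2×2.4² = 18.43 m²; P = 2y√(1+z²) = 2×2.4×3.353 = 16.09 m.
Hydraulic radius R = A/P = 18.43/16.09 = 1.145 m.
From Manning's equation, V = (1/n) R^(2/3) S^(1/2) = (1/0.014) × 1.145^(2/3) × 0.0094^(1/2) = 7.58 m/s.

V = 7.58 m/s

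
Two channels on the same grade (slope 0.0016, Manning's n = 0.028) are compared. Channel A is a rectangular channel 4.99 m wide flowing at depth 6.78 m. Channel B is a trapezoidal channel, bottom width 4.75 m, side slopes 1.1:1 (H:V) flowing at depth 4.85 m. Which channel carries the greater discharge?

Channel A: Flow area A = b·y = 4.99 × 6.78 = 33.83 m². Wetted perimeter P = b + 2y = 4.99 + 2×6.78 = 18.55 m. Hydraulic radius R = A/P = 33.83/18.55 = 1.824 m. Q_A = (1/0.028)·33.83·1.824^(2/3)·√0.0016 = 72.15 m³/s.
Channel B: With bottom width b = 4.75 m and side slope z = 1.1: A = (b + zy)y = (4.75 + 1.1×4.85)×4.85 = 48.91 m²; P = b + 2y√(1+z²) = 4.75 + 2×4.85×1.487 = 19.17 m. Hydraulic radius R = A/P = 48.91/19.17 = 2.551 m. Q_B = (1/0.028)·48.91·2.551^(2/3)·√0.0016 = 130.5 m³/s.
Q_A = 72.15 m³/s vs Q_B = 130.5 m³/s, so channel B carries more.

channel B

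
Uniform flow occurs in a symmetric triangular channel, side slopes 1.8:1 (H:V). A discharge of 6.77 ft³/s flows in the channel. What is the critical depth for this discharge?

At critical depth, Q² T / (g A³) = 1, i.e. A³/T = Q²/g = 6.77²/32.2 = 1.423.
Trying y = 1.1 ft: A³/T = 2.609 — too large.
Trying y = 0.692 ft: A³/T = 0.2571 — too small.
Trying y = 0.974 ft: A³/T = 1.42 — ≈ 1.423.

y_c = 0.974 ft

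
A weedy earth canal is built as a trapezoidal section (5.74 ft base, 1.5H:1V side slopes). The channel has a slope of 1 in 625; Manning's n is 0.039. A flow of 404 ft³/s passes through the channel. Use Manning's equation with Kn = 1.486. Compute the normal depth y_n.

Manning's equation rearranged: A R^(2/3) = nQ / (1.486·√S) = 0.039 × 404 / (1.486 × √0.0016) = 265.1.
Trying y = 6.14 ft: A R^(2/3) = 203.2 — too small.
Trying y = 8.11 ft: A R^(2/3) = 375.1 — too large.
Trying y = 6.94 ft: A R^(2/3) = 265.4 — ≈ 265.1.

y_n = 6.94 ft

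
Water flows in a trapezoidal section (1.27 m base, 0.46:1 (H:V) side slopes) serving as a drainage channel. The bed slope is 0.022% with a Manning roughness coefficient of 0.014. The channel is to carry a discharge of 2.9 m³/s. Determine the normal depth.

Manning's equation rearranged: A R^(2/3) = nQ / (1·√S) = 0.014 × 2.9 / (√0.00022) = 2.737.
At y = 1.21 m: A R^(2/3) = 1.505 — low.
At y = 1.89 m: A R^(2/3) = 3.322 — high.
At y = 1.7 m: A R^(2/3) = 2.74 — close enough.

y_n = 1.7 m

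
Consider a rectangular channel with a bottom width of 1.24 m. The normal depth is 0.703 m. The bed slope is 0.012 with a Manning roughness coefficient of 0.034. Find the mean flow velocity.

V = 1.54 m/s

Flow area A = b·y = 1.24 × 0.703 = 0.8717 m². Wetted perimeter P = b + 2y = 1.24 + 2×0.703 = 2.646 m.
Hydraulic radius R = A/P = 0.8717/2.646 = 0.3294 m.
From Manning's equation, V = (1/n) R^(2/3) S^(1/2) = (1/0.034) × 0.3294^(2/3) × 0.012^(1/2) = 1.54 m/s.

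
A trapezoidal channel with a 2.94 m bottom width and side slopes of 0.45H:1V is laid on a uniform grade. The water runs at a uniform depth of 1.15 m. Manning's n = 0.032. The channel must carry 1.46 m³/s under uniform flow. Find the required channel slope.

S = 0.000211

With bottom width b = 2.94 m and side slope z = 0.45: A = (b + zy)y = (2.94 + 0.45×1.15)×1.15 = 3.976 m²; P = b + 2y√(1+z²) = 2.94 + 2×1.15×1.097 = 5.462 m.
Hydraulic radius R = A/P = 3.976/5.462 = 0.7279 m.
From Manning's equation, S = [nQ / (1 A R^(2/3))]² = [0.032 × 1.46 / (1 × 3.976 × 0.7279^(2/3))]² = 0.000211.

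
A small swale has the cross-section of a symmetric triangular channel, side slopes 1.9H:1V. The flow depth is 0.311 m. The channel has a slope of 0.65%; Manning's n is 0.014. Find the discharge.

Q = 0.282 m³/s

For a triangular section with side slope z = 1.9: A = zy² = 1.9×0.311² = 0.1838 m²; P = 2y√(1+z²) = 2×0.311×2.147 = 1.335 m.
Hydraulic radius R = A/P = 0.1838/1.335 = 0.1376 m.
Manning's equation: Q = (1/n) A R^(2/3) S^(1/2) = (1/0.014) × 0.1838 × 0.1376^(2/3) × 0.0065^(1/2) = 0.282 m³/s.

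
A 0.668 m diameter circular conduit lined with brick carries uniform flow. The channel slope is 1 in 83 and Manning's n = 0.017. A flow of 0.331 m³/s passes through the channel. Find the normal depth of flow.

Manning's equation rearranged: A R^(2/3) = nQ / (1·√S) = 0.017 × 0.331 / (√0.01205) = 0.05126.
At y = 0.396 m: A R^(2/3) = 0.07009 — high.
At y = 0.287 m: A R^(2/3) = 0.04077 — low.
At y = 0.327 m: A R^(2/3) = 0.05126 — matches.

y_n = 0.327 m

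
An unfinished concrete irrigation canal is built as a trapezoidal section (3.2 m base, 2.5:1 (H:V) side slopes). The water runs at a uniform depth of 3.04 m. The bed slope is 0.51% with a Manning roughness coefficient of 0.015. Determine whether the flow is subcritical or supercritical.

supercritical

With bottom width b = 3.2 m and side slope z = 2.5: A = (b + zy)y = (3.2 + 2.5×3.04)×3.04 = 32.83 m²; P = b + 2y√(1+z²) = 3.2 + 2×3.04×2.693 = 19.57 m.
Hydraulic radius R = A/P = 32.83/19.57 = 1.678 m.
V = (1/n) R^(2/3) √S = (1/0.015) × 1.678^(2/3) × √0.0051 = 6.722 m/s. Hydraulic depth D_h = A/T = 32.83/18.4 = 1.784 m.
Froude number Fr = V/√(g·D_h) = 6.722/√(9.81×1.784) = 1.61, which is greater than 1, so the flow is supercritical.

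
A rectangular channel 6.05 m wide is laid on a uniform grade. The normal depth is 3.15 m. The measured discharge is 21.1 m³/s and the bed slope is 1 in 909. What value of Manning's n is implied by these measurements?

n = 0.04

Flow area A = b·y = 6.05 × 3.15 = 19.06 m². Wetted perimeter P = b + 2y = 6.05 + 2×3.15 = 12.35 m.
Hydraulic radius R = A/P = 19.06/12.35 = 1.543 m.
Rearranging Manning's equation: n = (1/Q) A R^(2/3) S^(1/2) = (1/21.1) × 19.06 × 1.543^(2/3) × √0.0011 = 0.04.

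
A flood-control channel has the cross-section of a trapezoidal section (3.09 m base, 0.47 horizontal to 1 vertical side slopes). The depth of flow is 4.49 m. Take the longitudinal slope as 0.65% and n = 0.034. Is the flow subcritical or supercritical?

subcritical

With bottom width b = 3.09 m and side slope z = 0.47: A = (b + zy)y = (3.09 + 0.47×4.49)×4.49 = 23.35 m²; P = b + 2y√(1+z²) = 3.09 + 2×4.49×1.105 = 13.01 m.
Hydraulic radius R = A/P = 23.35/13.01 = 1.794 m.
V = (1/n) R^(2/3) √S = (1/0.034) × 1.794^(2/3) × √0.0065 = 3.502 m/s. Hydraulic depth D_h = A/T = 23.35/7.311 = 3.194 m.
Froude number Fr = V/√(g·D_h) = 3.502/√(9.81×3.194) = 0.626, which is less than 1, so the flow is subcritical.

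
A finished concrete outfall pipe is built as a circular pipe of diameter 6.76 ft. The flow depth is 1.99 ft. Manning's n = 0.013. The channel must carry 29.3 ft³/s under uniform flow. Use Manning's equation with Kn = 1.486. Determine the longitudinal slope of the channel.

S = 0.000711

For a circular section of diameter D = 6.76 ft at depth y = 1.99 ft, the central angle is θ = 2 arccos(1 − 2y/D) = 2.294 rad. Then A = (D²/8)(θ − sin θ) = 8.821 ft² and P = Dθ/2 = 7.754 ft.
Hydraulic radius R = A/P = 8.821/7.754 = 1.138 ft.
From Manning's equation, S = [nQ / (1.486 A R^(2/3))]² = [0.013 × 29.3 / (1.486 × 8.821 × 1.138^(2/3))]² = 0.000711.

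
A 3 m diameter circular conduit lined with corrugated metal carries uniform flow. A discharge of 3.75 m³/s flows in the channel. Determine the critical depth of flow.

y_c = 0.819 m

At critical depth, Q² T / (g A³) = 1, i.e. A³/T = Q²/g = 3.75²/9.81 = 1.433.
Trying y = 0.659 m: A³/T = 0.6131 — too small.
Trying y = 0.905 m: A³/T = 2.108 — too large.
Trying y = 0.819 m: A³/T = 1.431 — close enough.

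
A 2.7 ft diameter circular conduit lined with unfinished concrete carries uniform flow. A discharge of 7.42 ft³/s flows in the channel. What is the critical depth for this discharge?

At critical depth, Q² T / (g A³) = 1, i.e. A³/T = Q²/g = 7.42²/32.2 = 1.71.
Try y = 0.687 ft: A³/T = 0.6424 — too small.
Try y = 1.03 ft: A³/T = 3.082 — too large.
Try y = 0.884 ft: A³/T = 1.709 — matches.

y_c = 0.884 ft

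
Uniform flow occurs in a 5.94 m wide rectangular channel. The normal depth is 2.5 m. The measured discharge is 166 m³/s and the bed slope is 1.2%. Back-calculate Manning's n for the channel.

Flow area A = b·y = 5.94 × 2.5 = 14.85 m². Wetted perimeter P = b + 2y = 5.94 + 2×2.5 = 10.94 m.
Hydraulic radius R = A/P = 14.85/10.94 = 1.357 m.
Rearranging Manning's equation: n = (1/Q) A R^(2/3) S^(1/2) = (1/166) × 14.85 × 1.357^(2/3) × √0.012 = 0.012.

n = 0.012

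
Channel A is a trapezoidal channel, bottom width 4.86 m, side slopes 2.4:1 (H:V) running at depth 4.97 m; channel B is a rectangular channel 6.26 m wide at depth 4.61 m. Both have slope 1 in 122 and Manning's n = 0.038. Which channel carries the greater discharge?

Channel A: With bottom width b = 4.86 m and side slope z = 2.4: A = (b + zy)y = (4.86 + 2.4×4.97)×4.97 = 83.44 m²; P = b + 2y√(1+z²) = 4.86 + 2×4.97×2.6 = 30.7 m. Hydraulic radius R = A/P = 83.44/30.7 = 2.717 m. Q_A = (1/0.038)·83.44·2.717^(2/3)·√0.008197 = 387.1 m³/s.
Channel B: Flow area A = b·y = 6.26 × 4.61 = 28.86 m². Wetted perimeter P = b + 2y = 6.26 + 2×4.61 = 15.48 m. Hydraulic radius R = A/P = 28.86/15.48 = 1.864 m. Q_B = (1/0.038)·28.86·1.864^(2/3)·√0.008197 = 104.1 m³/s.
Q_A = 387.1 m³/s vs Q_B = 104.1 m³/s, so channel A carries more.

channel A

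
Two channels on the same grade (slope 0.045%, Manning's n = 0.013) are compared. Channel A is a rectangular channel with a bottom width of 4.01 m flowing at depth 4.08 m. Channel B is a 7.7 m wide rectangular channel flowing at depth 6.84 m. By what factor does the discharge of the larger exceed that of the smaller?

Channel A: Flow area A = b·y = 4.01 × 4.08 = 16.36 m². Wetted perimeter P = b + 2y = 4.01 + 2×4.08 = 12.17 m. Hydraulic radius R = A/P = 16.36/12.17 = 1.344 m. Q_A = (1/0.013)·16.36·1.344^(2/3)·√0.00045 = 32.52 m³/s.
Channel B: Flow area A = b·y = 7.7 × 6.84 = 52.67 m². Wetted perimeter P = b + 2y = 7.7 + 2×6.84 = 21.38 m. Hydraulic radius R = A/P = 52.67/21.38 = 2.463 m. Q_B = (1/0.013)·52.67·2.463^(2/3)·√0.00045 = 156.8 m³/s.
The larger discharge is 156.8 m³/s and the smaller is 32.52 m³/s; the ratio is 4.82.

4.82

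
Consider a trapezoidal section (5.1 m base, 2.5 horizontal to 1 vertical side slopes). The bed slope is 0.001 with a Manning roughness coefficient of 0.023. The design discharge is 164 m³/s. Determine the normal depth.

Manning's equation rearranged: A R^(2/3) = nQ / (1·√S) = 0.023 × 164 / (√0.001) = 119.3.
Trying y = 2.96 m: A R^(2/3) = 53.91 — short.
Trying y = 5.28 m: A R^(2/3) = 195.7 — over.
Trying y = 4.25 m: A R^(2/3) = 119.4 — close enough.

y_n = 4.25 m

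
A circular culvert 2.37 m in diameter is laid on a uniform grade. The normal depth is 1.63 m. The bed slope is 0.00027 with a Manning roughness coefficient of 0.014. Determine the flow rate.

Q = 2.99 m³/s

For a circular section of diameter D = 2.37 m at depth y = 1.63 m, the central angle is θ = 2 arccos(1 − 2y/D) = 3.912 rad. Then A = (D²/8)(θ − sin θ) = 3.235 m² and P = Dθ/2 = 4.635 m.
Hydraulic radius R = A/P = 3.235/4.635 = 0.6979 m.
Manning's equation: Q = (1/n) A R^(2/3) S^(1/2) = (1/0.014) × 3.235 × 0.6979^(2/3) × 0.00027^(1/2) = 2.99 m³/s.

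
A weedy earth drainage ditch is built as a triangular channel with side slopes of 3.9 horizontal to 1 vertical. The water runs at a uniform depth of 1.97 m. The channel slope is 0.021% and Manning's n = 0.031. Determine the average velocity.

V = 0.453 m/s

For a triangular section with side slope z = 3.9: A = zy² = 3.9×1.97² = 15.14 m²; P = 2y√(1+z²) = 2×1.97×4.026 = 15.86 m.
Hydraulic radius R = A/P = 15.14/15.86 = 0.9541 m.
From Manning's equation, V = (1/n) R^(2/3) S^(1/2) = (1/0.031) × 0.9541^(2/3) × 0.00021^(1/2) = 0.453 m/s.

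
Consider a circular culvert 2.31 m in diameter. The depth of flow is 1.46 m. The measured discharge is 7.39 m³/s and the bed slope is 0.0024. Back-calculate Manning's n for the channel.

n = 0.014

For a circular section of diameter D = 2.31 m at depth y = 1.46 m, the central angle is θ = 2 arccos(1 − 2y/D) = 3.676 rad. Then A = (D²/8)(θ − sin θ) = 2.792 m² and P = Dθ/2 = 4.246 m.
Hydraulic radius R = A/P = 2.792/4.246 = 0.6575 m.
Rearranging Manning's equation: n = (1/Q) A R^(2/3) S^(1/2) = (1/7.39) × 2.792 × 0.6575^(2/3) × √0.0024 = 0.014.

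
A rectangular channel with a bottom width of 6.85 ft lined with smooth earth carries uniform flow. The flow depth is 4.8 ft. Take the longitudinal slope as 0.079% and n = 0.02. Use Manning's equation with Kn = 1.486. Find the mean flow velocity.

Flow area A = b·y = 6.85 × 4.8 = 32.88 ft². Wetted perimeter P = b + 2y = 6.85 + 2×4.8 = 16.45 ft.
Hydraulic radius R = A/P = 32.88/16.45 = 1.999 ft.
From Manning's equation, V = (1.486/n) R^(2/3) S^(1/2) = (1.486/0.02) × 1.999^(2/3) × 0.00079^(1/2) = 3.31 ft/s.

V = 3.31 ft/s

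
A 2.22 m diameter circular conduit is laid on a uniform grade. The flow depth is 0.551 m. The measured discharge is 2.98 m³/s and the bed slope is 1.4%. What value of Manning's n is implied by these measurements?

n = 0.014

For a circular section of diameter D = 2.22 m at depth y = 0.551 m, the central angle is θ = 2 arccos(1 − 2y/D) = 2.086 rad. Then A = (D²/8)(θ − sin θ) = 0.7491 m² and P = Dθ/2 = 2.316 m.
Hydraulic radius R = A/P = 0.7491/2.316 = 0.3235 m.
Rearranging Manning's equation: n = (1/Q) A R^(2/3) S^(1/2) = (1/2.98) × 0.7491 × 0.3235^(2/3) × √0.014 = 0.014.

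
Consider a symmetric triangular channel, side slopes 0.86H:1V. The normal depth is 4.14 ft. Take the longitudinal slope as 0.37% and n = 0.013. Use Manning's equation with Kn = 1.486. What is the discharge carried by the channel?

Q = 125 ft³/s

For a triangular section with side slope z = 0.86: A = zy² = 0.86×4.14² = 14.74 ft²; P = 2y√(1+z²) = 2×4.14×1.319 = 10.92 ft.
Hydraulic radius R = A/P = 14.74/10.92 = 1.35 ft.
Manning's equation: Q = (1.486/n) A R^(2/3) S^(1/2) = (1.486/0.013) × 14.74 × 1.35^(2/3) × 0.0037^(1/2) = 125 ft³/s.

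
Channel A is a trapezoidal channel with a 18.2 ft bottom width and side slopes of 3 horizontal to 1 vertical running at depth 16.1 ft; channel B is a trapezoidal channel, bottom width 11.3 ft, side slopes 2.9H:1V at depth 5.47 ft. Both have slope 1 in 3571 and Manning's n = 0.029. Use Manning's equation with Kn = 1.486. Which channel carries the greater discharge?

channel A

Channel A: With bottom width b = 18.2 ft and side slope z = 3: A = (b + zy)y = (18.2 + 3×16.1)×16.1 = 1071 ft²; P = b + 2y√(1+z²) = 18.2 + 2×16.1×3.162 = 120 ft. Hydraulic radius R = A/P = 1071/120 = 8.92 ft. Q_A = (1.486/0.029)·1071·8.92^(2/3)·√0.00028 = 3949 ft³/s.
Channel B: With bottom width b = 11.3 ft and side slope z = 2.9: A = (b + zy)y = (11.3 + 2.9×5.47)×5.47 = 148.6 ft²; P = b + 2y√(1+z²) = 11.3 + 2×5.47×3.068 = 44.86 ft. Hydraulic radius R = A/P = 148.6/44.86 = 3.312 ft. Q_B = (1.486/0.029)·148.6·3.312^(2/3)·√0.00028 = 283.1 ft³/s.
Q_A = 3949 ft³/s vs Q_B = 283.1 ft³/s, so channel A carries more.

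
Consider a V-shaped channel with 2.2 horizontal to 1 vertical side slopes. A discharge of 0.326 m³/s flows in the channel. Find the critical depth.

y_c = 0.339 m

At critical depth, Q² T / (g A³) = 1, i.e. A³/T = Q²/g = 0.326²/9.81 = 0.01083.
Trying y = 0.269 m: A³/T = 0.003409 — too small.
Trying y = 0.339 m: A³/T = 0.01083 — ≈ 0.01083.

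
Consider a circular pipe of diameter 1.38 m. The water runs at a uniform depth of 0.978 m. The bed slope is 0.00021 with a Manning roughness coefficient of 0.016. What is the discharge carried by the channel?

For a circular section of diameter D = 1.38 m at depth y = 0.978 m, the central angle is θ = 2 arccos(1 − 2y/D) = 4.003 rad. Then A = (D²/8)(θ − sin θ) = 1.133 m² and P = Dθ/2 = 2.762 m.
Hydraulic radius R = A/P = 1.133/2.762 = 0.4104 m.
Manning's equation: Q = (1/n) A R^(2/3) S^(1/2) = (1/0.016) × 1.133 × 0.4104^(2/3) × 0.00021^(1/2) = 0.567 m³/s.

Q = 0.567 m³/s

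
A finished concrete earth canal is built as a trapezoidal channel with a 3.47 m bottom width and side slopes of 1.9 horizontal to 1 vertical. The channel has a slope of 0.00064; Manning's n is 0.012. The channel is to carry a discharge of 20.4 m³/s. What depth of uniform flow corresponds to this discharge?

Manning's equation rearranged: A R^(2/3) = nQ / (1·√S) = 0.012 × 20.4 / (√0.00064) = 9.677.
Try y = 1.84 m: A R^(2/3) = 13.88 — high.
Try y = 1.11 m: A R^(2/3) = 5.12 — low.
Try y = 1.54 m: A R^(2/3) = 9.697 — close enough.

y_n = 1.54 m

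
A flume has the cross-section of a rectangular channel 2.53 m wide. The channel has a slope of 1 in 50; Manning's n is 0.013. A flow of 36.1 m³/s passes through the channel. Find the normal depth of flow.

y_n = 1.64 m

Manning's equation rearranged: A R^(2/3) = nQ / (1·√S) = 0.013 × 36.1 / (√0.02) = 3.318.
Trying y = 1.87 m: A R^(2/3) = 3.921 — high.
Trying y = 1.28 m: A R^(2/3) = 2.396 — low.
Trying y = 1.64 m: A R^(2/3) = 3.315 — close enough.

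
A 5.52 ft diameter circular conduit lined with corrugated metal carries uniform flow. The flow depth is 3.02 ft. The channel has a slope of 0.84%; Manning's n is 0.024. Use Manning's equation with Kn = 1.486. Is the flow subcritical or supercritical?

For a circular section of diameter D = 5.52 ft at depth y = 3.02 ft, the central angle is θ = 2 arccos(1 − 2y/D) = 3.33 rad. Then A = (D²/8)(θ − sin θ) = 13.4 ft² and P = Dθ/2 = 9.192 ft.
Hydraulic radius R = A/P = 13.4/9.192 = 1.458 ft.
V = (1.486/n) R^(2/3) √S = (1.486/0.024) × 1.458^(2/3) × √0.0084 = 7.296 ft/s. Hydraulic depth D_h = A/T = 13.4/5.495 = 2.438 ft.
Froude number Fr = V/√(g·D_h) = 7.296/√(32.2×2.438) = 0.823, which is less than 1, so the flow is subcritical.

subcritical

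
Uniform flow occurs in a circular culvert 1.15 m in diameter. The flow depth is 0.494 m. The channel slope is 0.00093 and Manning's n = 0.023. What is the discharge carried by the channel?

For a circular section of diameter D = 1.15 m at depth y = 0.494 m, the central angle is θ = 2 arccos(1 − 2y/D) = 2.859 rad. Then A = (D²/8)(θ − sin θ) = 0.4265 m² and P = Dθ/2 = 1.644 m.
Hydraulic radius R = A/P = 0.4265/1.644 = 0.2595 m.
Manning's equation: Q = (1/n) A R^(2/3) S^(1/2) = (1/0.023) × 0.4265 × 0.2595^(2/3) × 0.00093^(1/2) = 0.23 m³/s.

Q = 0.23 m³/s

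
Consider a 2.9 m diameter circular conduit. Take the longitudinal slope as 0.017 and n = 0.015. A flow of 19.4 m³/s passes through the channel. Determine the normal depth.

Manning's equation rearranged: A R^(2/3) = nQ / (1·√S) = 0.015 × 19.4 / (√0.017) = 2.232.
Trying y = 1.49 m: A R^(2/3) = 2.791 — too large.
Trying y = 1.31 m: A R^(2/3) = 2.235 — close enough.

y_n = 1.31 m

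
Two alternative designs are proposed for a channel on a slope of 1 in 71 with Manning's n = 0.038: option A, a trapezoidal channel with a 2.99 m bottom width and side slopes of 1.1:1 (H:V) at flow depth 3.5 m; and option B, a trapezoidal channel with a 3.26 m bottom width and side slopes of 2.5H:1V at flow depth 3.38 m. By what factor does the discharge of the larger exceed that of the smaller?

Channel A: With bottom width b = 2.99 m and side slope z = 1.1: A = (b + zy)y = (2.99 + 1.1×3.5)×3.5 = 23.94 m²; P = b + 2y√(1+z²) = 2.99 + 2×3.5×1.487 = 13.4 m. Hydraulic radius R = A/P = 23.94/13.4 = 1.787 m. Q_A = (1/0.038)·23.94·1.787^(2/3)·√0.01408 = 110.1 m³/s.
Channel B: With bottom width b = 3.26 m and side slope z = 2.5: A = (b + zy)y = (3.26 + 2.5×3.38)×3.38 = 39.58 m²; P = b + 2y√(1+z²) = 3.26 + 2×3.38×2.693 = 21.46 m. Hydraulic radius R = A/P = 39.58/21.46 = 1.844 m. Q_B = (1/0.038)·39.58·1.844^(2/3)·√0.01408 = 185.9 m³/s.
The larger discharge is 185.9 m³/s and the smaller is 110.1 m³/s; the ratio is 1.69.

1.69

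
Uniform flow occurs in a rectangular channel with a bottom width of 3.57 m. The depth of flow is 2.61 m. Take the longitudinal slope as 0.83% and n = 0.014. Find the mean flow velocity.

V = 6.77 m/s

Flow area A = b·y = 3.57 × 2.61 = 9.318 m². Wetted perimeter P = b + 2y = 3.57 + 2×2.61 = 8.79 m.
Hydraulic radius R = A/P = 9.318/8.79 = 1.06 m.
From Manning's equation, V = (1/n) R^(2/3) S^(1/2) = (1/0.014) × 1.06^(2/3) × 0.0083^(1/2) = 6.77 m/s.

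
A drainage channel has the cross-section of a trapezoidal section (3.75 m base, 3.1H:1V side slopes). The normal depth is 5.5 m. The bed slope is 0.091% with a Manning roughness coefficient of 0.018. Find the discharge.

With bottom width b = 3.75 m and side slope z = 3.1: A = (b + zy)y = (3.75 + 3.1×5.5)×5.5 = 114.4 m²; P = b + 2y√(1+z²) = 3.75 + 2×5.5×3.257 = 39.58 m.
Hydraulic radius R = A/P = 114.4/39.58 = 2.89 m.
Manning's equation: Q = (1/n) A R^(2/3) S^(1/2) = (1/0.018) × 114.4 × 2.89^(2/3) × 0.00091^(1/2) = 389 m³/s.

Q = 389 m³/s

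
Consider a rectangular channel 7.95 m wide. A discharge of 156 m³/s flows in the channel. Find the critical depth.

For a rectangular channel, critical depth y_c = (q²/g)^(1/3) where q = Q/b = 156/7.95 = 19.62 m²/s.
So y_c = (19.62²/9.81)^(1/3) = 3.4 m.

y_c = 3.4 m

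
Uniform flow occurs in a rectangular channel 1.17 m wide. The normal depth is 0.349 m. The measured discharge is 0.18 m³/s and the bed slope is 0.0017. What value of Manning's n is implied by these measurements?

n = 0.0339

Flow area A = b·y = 1.17 × 0.349 = 0.4083 m². Wetted perimeter P = b + 2y = 1.17 + 2×0.349 = 1.868 m.
Hydraulic radius R = A/P = 0.4083/1.868 = 0.2186 m.
Rearranging Manning's equation: n = (1/Q) A R^(2/3) S^(1/2) = (1/0.18) × 0.4083 × 0.2186^(2/3) × √0.0017 = 0.0339.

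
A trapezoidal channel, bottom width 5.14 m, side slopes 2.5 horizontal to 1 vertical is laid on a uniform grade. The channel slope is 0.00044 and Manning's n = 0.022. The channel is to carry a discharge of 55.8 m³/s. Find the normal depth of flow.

Manning's equation rearranged: A R^(2/3) = nQ / (1·√S) = 0.022 × 55.8 / (√0.00044) = 58.52.
Try y = 2.64 m: A R^(2/3) = 42.42 — too small.
Try y = 3.49 m: A R^(2/3) = 77.37 — too large.
Try y = 3.07 m: A R^(2/3) = 58.54 — close enough.

y_n = 3.07 m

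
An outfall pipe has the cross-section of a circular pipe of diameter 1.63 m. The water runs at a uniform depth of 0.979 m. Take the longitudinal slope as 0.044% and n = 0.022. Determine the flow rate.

For a circular section of diameter D = 1.63 m at depth y = 0.979 m, the central angle is θ = 2 arccos(1 − 2y/D) = 3.547 rad. Then A = (D²/8)(θ − sin θ) = 1.309 m² and P = Dθ/2 = 2.891 m.
Hydraulic radius R = A/P = 1.309/2.891 = 0.4528 m.
Manning's equation: Q = (1/n) A R^(2/3) S^(1/2) = (1/0.022) × 1.309 × 0.4528^(2/3) × 0.00044^(1/2) = 0.736 m³/s.

Q = 0.736 m³/s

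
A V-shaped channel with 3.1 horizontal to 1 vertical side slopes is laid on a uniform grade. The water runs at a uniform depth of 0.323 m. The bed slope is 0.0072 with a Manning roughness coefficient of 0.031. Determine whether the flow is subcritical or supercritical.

subcritical

For a triangular section with side slope z = 3.1: A = zy² = 3.1×0.323² = 0.3234 m²; P = 2y√(1+z²) = 2×0.323×3.257 = 2.104 m.
Hydraulic radius R = A/P = 0.3234/2.104 = 0.1537 m.
V = (1/n) R^(2/3) √S = (1/0.031) × 0.1537^(2/3) × √0.0072 = 0.7854 m/s. Hydraulic depth D_h = A/T = 0.3234/2.003 = 0.1615 m.
Froude number Fr = V/√(g·D_h) = 0.7854/√(9.81×0.1615) = 0.624, which is less than 1, so the flow is subcritical.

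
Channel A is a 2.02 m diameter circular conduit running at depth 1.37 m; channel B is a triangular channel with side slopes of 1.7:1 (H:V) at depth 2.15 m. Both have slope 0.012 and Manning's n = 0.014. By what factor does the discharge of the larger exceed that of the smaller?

Channel A: For a circular section of diameter D = 2.02 m at depth y = 1.37 m, the central angle is θ = 2 arccos(1 − 2y/D) = 3.87 rad. Then A = (D²/8)(θ − sin θ) = 2.314 m² and P = Dθ/2 = 3.909 m. Hydraulic radius R = A/P = 2.314/3.909 = 0.5919 m. Q_A = (1/0.014)·2.314·0.5919^(2/3)·√0.012 = 12.76 m³/s.
Channel B: For a triangular section with side slope z = 1.7: A = zy² = 1.7×2.15² = 7.858 m²; P = 2y√(1+z²) = 2×2.15×1.972 = 8.481 m. Hydraulic radius R = A/P = 7.858/8.481 = 0.9266 m. Q_B = (1/0.014)·7.858·0.9266^(2/3)·√0.012 = 58.44 m³/s.
The larger discharge is 58.44 m³/s and the smaller is 12.76 m³/s; the ratio is 4.58.

4.58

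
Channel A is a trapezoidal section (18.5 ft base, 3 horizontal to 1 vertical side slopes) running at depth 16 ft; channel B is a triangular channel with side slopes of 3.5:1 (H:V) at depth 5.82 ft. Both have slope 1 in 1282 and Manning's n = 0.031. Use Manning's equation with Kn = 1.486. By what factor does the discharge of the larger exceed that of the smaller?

Channel A: With bottom width b = 18.5 ft and side slope z = 3: A = (b + zy)y = (18.5 + 3×16)×16 = 1064 ft²; P = b + 2y√(1+z²) = 18.5 + 2×16×3.162 = 119.7 ft. Hydraulic radius R = A/P = 1064/119.7 = 8.889 ft. Q_A = (1.486/0.031)·1064·8.889^(2/3)·√0.00078 = 6113 ft³/s.
Channel B: For a triangular section with side slope z = 3.5: A = zy² = 3.5×5.82² = 118.6 ft²; P = 2y√(1+z²) = 2×5.82×3.64 = 42.37 ft. Hydraulic radius R = A/P = 118.6/42.37 = 2.798 ft. Q_B = (1.486/0.031)·118.6·2.798^(2/3)·√0.00078 = 315.2 ft³/s.
The larger discharge is 6113 ft³/s and the smaller is 315.2 ft³/s; the ratio is 19.4.

19.4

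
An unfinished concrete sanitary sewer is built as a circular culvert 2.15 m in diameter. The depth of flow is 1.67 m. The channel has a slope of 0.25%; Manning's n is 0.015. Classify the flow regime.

subcritical

For a circular section of diameter D = 2.15 m at depth y = 1.67 m, the central angle is θ = 2 arccos(1 − 2y/D) = 4.315 rad. Then A = (D²/8)(θ − sin θ) = 3.026 m² and P = Dθ/2 = 4.638 m.
Hydraulic radius R = A/P = 3.026/4.638 = 0.6524 m.
V = (1/n) R^(2/3) √S = (1/0.015) × 0.6524^(2/3) × √0.0025 = 2.507 m/s. Hydraulic depth D_h = A/T = 3.026/1.791 = 1.69 m.
Froude number Fr = V/√(g·D_h) = 2.507/√(9.81×1.69) = 0.616, which is less than 1, so the flow is subcritical.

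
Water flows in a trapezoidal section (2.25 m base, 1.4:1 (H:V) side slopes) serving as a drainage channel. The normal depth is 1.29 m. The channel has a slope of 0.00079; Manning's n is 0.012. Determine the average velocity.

V = 1.99 m/s

With bottom width b = 2.25 m and side slope z = 1.4: A = (b + zy)y = (2.25 + 1.4×1.29)×1.29 = 5.232 m²; P = b + 2y√(1+z²) = 2.25 + 2×1.29×1.72 = 6.689 m.
Hydraulic radius R = A/P = 5.232/6.689 = 0.7822 m.
From Manning's equation, V = (1/n) R^(2/3) S^(1/2) = (1/0.012) × 0.7822^(2/3) × 0.00079^(1/2) = 1.99 m/s.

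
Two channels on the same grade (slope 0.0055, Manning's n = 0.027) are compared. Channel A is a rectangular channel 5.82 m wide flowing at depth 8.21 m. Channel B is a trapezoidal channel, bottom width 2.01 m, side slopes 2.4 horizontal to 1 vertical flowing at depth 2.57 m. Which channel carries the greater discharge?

channel A

Channel A: Flow area A = b·y = 5.82 × 8.21 = 47.78 m². Wetted perimeter P = b + 2y = 5.82 + 2×8.21 = 22.24 m. Hydraulic radius R = A/P = 47.78/22.24 = 2.148 m. Q_A = (1/0.027)·47.78·2.148^(2/3)·√0.0055 = 218.5 m³/s.
Channel B: With bottom width b = 2.01 m and side slope z = 2.4: A = (b + zy)y = (2.01 + 2.4×2.57)×2.57 = 21.02 m²; P = b + 2y√(1+z²) = 2.01 + 2×2.57×2.6 = 15.37 m. Hydraulic radius R = A/P = 21.02/15.37 = 1.367 m. Q_B = (1/0.027)·21.02·1.367^(2/3)·√0.0055 = 71.11 m³/s.
Q_A = 218.5 m³/s vs Q_B = 71.11 m³/s, so channel A carries more.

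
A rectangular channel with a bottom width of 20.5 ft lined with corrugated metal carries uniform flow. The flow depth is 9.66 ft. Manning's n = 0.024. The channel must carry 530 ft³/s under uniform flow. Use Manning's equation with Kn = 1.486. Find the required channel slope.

S = 0.00022

Flow area A = b·y = 20.5 × 9.66 = 198 ft². Wetted perimeter P = b + 2y = 20.5 + 2×9.66 = 39.82 ft.
Hydraulic radius R = A/P = 198/39.82 = 4.973 ft.
From Manning's equation, S = [nQ / (1.486 A R^(2/3))]² = [0.024 × 530 / (1.486 × 198 × 4.973^(2/3))]² = 0.00022.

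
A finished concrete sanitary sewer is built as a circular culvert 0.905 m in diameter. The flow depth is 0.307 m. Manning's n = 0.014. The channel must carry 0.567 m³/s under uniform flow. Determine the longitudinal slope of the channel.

S = 0.018

For a circular section of diameter D = 0.905 m at depth y = 0.307 m, the central angle is θ = 2 arccos(1 − 2y/D) = 2.487 rad. Then A = (D²/8)(θ − sin θ) = 0.1923 m² and P = Dθ/2 = 1.125 m.
Hydraulic radius R = A/P = 0.1923/1.125 = 0.1708 m.
From Manning's equation, S = [nQ / (1 A R^(2/3))]² = [0.014 × 0.567 / (1 × 0.1923 × 0.1708^(2/3))]² = 0.018.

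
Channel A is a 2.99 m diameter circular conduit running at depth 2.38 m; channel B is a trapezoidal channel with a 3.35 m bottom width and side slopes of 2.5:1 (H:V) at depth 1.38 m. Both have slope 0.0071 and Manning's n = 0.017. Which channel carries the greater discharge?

Channel A: For a circular section of diameter D = 2.99 m at depth y = 2.38 m, the central angle is θ = 2 arccos(1 − 2y/D) = 4.409 rad. Then A = (D²/8)(θ − sin θ) = 5.993 m² and P = Dθ/2 = 6.591 m. Hydraulic radius R = A/P = 5.993/6.591 = 0.9093 m. Q_A = (1/0.017)·5.993·0.9093^(2/3)·√0.0071 = 27.88 m³/s.
Channel B: With bottom width b = 3.35 m and side slope z = 2.5: A = (b + zy)y = (3.35 + 2.5×1.38)×1.38 = 9.384 m²; P = b + 2y√(1+z²) = 3.35 + 2×1.38×2.693 = 10.78 m. Hydraulic radius R = A/P = 9.384/10.78 = 0.8704 m. Q_B = (1/0.017)·9.384·0.8704^(2/3)·√0.0071 = 42.4 m³/s.
Q_A = 27.88 m³/s vs Q_B = 42.4 m³/s, so channel B carries more.

channel B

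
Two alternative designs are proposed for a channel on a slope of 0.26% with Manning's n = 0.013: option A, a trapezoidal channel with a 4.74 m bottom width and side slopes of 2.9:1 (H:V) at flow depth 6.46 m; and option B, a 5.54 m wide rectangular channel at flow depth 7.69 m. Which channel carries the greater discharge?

Channel A: With bottom width b = 4.74 m and side slope z = 2.9: A = (b + zy)y = (4.74 + 2.9×6.46)×6.46 = 151.6 m²; P = b + 2y√(1+z²) = 4.74 + 2×6.46×3.068 = 44.37 m. Hydraulic radius R = A/P = 151.6/44.37 = 3.417 m. Q_A = (1/0.013)·151.6·3.417^(2/3)·√0.0026 = 1349 m³/s.
Channel B: Flow area A = b·y = 5.54 × 7.69 = 42.6 m². Wetted perimeter P = b + 2y = 5.54 + 2×7.69 = 20.92 m. Hydraulic radius R = A/P = 42.6/20.92 = 2.036 m. Q_B = (1/0.013)·42.6·2.036^(2/3)·√0.0026 = 268.5 m³/s.
Q_A = 1349 m³/s vs Q_B = 268.5 m³/s, so channel A carries more.

channel A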